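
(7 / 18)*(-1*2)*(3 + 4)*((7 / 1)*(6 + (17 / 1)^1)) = -7889 / 9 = -876.56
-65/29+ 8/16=-101/58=-1.74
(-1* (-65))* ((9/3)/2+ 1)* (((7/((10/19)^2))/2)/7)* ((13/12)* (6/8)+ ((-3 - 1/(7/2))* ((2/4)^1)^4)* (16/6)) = 417677/5376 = 77.69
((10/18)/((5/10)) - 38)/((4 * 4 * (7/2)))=-83/126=-0.66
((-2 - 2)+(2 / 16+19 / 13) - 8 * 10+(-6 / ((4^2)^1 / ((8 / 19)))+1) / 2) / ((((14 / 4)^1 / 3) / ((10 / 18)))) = -810085 / 20748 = -39.04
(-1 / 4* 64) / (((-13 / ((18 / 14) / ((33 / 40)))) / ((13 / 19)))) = 1920 / 1463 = 1.31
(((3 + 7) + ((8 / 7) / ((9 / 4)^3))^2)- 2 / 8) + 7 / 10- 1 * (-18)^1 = 14822349401 / 520812180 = 28.46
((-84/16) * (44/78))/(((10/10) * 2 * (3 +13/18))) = -693/1742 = -0.40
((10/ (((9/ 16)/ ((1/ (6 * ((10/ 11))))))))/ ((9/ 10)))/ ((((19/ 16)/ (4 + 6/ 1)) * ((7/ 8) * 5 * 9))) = 225280/ 290871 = 0.77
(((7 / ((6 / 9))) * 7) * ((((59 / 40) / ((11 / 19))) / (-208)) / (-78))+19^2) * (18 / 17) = 382.25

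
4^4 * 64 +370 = 16754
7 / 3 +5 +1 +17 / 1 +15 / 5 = 85 / 3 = 28.33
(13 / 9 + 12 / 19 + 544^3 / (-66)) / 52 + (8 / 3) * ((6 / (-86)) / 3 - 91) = -198312973525 / 4205916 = -47150.96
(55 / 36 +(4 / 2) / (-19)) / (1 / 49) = 47677 / 684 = 69.70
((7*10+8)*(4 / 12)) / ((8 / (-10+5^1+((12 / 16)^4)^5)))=-71422927608227 / 4398046511104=-16.24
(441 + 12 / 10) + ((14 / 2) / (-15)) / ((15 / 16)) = 99383 / 225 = 441.70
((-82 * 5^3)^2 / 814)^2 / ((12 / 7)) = 4829181396484375 / 496947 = 9717699063.45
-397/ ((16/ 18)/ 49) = -175077/ 8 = -21884.62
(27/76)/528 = 9/13376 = 0.00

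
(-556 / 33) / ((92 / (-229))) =31831 / 759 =41.94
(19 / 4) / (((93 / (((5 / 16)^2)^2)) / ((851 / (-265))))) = -2021125 / 1292107776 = -0.00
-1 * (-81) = 81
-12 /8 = -3 /2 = -1.50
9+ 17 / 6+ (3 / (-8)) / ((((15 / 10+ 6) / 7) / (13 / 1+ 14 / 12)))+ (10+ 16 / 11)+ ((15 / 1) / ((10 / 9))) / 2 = 2207 / 88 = 25.08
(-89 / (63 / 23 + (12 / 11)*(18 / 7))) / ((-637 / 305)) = 6867685 / 893529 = 7.69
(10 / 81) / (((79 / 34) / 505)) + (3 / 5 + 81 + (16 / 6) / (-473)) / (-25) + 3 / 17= 152723057093 / 6431794875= 23.75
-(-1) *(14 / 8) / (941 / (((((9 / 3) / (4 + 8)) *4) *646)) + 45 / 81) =20349 / 23398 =0.87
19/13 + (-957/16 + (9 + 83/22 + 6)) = -39.58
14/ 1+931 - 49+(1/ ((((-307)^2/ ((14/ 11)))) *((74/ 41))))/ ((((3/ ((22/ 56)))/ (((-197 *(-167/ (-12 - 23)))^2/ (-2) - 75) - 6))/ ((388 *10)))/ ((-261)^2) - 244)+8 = 20174646199786286575556072729/ 22317086504945359816636163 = 904.00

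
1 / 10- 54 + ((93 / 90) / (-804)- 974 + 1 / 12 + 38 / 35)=-173353471 / 168840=-1026.73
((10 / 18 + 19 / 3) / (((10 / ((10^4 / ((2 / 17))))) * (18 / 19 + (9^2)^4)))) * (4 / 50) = 801040 / 7360989453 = 0.00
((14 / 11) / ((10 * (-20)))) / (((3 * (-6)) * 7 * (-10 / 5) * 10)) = -0.00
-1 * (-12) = 12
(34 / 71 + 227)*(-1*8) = -129208 / 71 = -1819.83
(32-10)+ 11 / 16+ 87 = 109.69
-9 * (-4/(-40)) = -9/10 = -0.90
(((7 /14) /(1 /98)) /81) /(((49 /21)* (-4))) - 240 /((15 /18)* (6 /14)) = -72583 /108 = -672.06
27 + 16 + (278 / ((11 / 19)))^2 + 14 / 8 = 111619755 / 484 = 230619.33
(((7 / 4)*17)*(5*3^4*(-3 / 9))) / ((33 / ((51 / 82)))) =-273105 / 3608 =-75.69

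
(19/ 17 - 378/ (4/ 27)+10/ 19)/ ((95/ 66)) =-54357831/ 30685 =-1771.48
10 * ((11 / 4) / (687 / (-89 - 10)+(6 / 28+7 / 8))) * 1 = -50820 / 10811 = -4.70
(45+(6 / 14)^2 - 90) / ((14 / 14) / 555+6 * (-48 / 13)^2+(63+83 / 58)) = -11946481560 / 38980297573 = -0.31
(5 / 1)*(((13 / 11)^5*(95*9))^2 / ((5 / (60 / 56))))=1511670060058728375 / 363123944414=4162958.91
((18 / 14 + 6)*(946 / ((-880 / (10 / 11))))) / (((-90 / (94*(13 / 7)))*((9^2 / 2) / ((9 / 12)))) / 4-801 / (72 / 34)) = 1339923 / 72491881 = 0.02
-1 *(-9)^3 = 729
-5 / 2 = -2.50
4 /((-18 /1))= -2 /9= -0.22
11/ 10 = 1.10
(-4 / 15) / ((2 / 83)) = -166 / 15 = -11.07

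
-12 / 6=-2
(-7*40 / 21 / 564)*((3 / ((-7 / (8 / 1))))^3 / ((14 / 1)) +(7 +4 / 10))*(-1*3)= 108554 / 338541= 0.32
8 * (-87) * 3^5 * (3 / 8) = -63423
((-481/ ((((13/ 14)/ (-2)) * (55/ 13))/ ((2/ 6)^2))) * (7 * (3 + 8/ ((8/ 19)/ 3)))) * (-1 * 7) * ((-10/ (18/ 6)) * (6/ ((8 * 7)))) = 942760/ 33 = 28568.48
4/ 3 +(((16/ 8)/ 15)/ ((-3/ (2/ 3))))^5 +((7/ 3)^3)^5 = 14836189505683351/ 44840334375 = 330867.06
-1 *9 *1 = -9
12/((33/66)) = 24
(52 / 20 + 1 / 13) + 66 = 4464 / 65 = 68.68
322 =322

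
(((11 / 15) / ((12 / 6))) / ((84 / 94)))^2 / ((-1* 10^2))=-267289 / 158760000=-0.00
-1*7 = -7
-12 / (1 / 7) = -84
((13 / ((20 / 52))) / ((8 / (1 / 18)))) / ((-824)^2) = 169 / 488862720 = 0.00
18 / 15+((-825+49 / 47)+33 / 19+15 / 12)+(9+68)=-13265883 / 17860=-742.77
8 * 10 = 80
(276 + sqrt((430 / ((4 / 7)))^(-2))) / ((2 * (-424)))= -207691 / 638120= -0.33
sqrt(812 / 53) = 2 * sqrt(10759) / 53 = 3.91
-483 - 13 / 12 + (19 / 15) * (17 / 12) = -482.29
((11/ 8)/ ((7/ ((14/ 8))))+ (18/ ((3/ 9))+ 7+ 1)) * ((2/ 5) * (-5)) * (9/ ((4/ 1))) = -17955/ 64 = -280.55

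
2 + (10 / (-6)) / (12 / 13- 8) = 617 / 276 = 2.24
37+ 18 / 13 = 499 / 13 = 38.38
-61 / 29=-2.10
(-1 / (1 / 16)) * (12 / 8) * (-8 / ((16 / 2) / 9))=216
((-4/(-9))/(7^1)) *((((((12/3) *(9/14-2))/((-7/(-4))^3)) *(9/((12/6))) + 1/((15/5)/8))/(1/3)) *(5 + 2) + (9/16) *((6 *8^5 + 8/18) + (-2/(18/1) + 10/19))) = 11527557749/1642284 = 7019.22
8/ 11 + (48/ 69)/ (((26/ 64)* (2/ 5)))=16472/ 3289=5.01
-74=-74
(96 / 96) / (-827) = -1 / 827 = -0.00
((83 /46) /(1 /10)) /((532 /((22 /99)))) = 415 /55062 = 0.01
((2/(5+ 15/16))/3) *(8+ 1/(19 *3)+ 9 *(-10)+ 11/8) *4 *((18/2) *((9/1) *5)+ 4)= -240537808/16245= -14806.88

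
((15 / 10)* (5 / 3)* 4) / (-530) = -1 / 53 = -0.02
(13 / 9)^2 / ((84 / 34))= 2873 / 3402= 0.84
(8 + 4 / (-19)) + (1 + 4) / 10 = 315 / 38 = 8.29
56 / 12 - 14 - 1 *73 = -247 / 3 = -82.33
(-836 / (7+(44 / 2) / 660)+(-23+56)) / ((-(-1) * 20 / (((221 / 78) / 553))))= -102663 / 4667320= -0.02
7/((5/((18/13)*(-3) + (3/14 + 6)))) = 75/26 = 2.88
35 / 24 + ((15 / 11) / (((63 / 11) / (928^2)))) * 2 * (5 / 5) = 68894965 / 168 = 410089.08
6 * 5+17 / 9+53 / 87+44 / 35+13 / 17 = 34.52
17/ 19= 0.89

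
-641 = -641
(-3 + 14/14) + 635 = 633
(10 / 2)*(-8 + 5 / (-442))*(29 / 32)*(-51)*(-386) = -297284655 / 416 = -714626.57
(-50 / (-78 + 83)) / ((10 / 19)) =-19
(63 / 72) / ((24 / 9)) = 0.33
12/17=0.71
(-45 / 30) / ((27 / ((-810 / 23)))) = 45 / 23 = 1.96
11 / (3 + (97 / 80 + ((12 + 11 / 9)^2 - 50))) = 71280 / 836177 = 0.09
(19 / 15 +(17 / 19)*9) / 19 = 2656 / 5415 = 0.49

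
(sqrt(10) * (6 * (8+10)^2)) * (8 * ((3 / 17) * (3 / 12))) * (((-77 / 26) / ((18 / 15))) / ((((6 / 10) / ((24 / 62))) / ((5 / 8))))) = -2159.15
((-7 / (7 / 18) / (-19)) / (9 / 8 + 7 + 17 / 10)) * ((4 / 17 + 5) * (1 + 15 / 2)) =10680 / 2489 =4.29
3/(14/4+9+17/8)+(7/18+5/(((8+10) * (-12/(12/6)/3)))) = 71/156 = 0.46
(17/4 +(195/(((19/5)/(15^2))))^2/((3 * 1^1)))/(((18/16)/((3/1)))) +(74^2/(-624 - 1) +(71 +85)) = 80209091708242/676875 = 118499119.79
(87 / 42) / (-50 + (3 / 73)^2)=-154541 / 3730174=-0.04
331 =331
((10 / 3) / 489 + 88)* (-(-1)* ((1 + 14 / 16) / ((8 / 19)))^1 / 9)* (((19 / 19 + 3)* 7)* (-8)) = -9754.09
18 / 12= 3 / 2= 1.50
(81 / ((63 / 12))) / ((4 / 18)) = 486 / 7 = 69.43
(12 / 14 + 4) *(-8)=-272 / 7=-38.86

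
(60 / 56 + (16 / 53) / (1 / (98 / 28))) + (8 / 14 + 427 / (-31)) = -11.07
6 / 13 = 0.46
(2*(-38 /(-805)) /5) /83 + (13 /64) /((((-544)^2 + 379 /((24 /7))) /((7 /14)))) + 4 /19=152077489726343 /721587156379600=0.21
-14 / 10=-7 / 5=-1.40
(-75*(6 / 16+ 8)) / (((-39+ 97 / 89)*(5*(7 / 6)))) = 268335 / 94472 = 2.84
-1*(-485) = 485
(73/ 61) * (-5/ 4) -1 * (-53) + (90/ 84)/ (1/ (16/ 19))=1700691/ 32452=52.41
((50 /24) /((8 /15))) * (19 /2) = 2375 /64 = 37.11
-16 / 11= -1.45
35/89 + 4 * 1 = 391/89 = 4.39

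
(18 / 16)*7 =63 / 8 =7.88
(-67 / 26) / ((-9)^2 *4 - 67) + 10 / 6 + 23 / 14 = 231496 / 70161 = 3.30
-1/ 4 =-0.25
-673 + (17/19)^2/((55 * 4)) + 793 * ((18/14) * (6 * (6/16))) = 450600309/277970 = 1621.04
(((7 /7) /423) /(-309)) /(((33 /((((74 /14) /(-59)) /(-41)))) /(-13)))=481 /73037633823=0.00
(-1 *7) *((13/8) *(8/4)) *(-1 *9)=819/4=204.75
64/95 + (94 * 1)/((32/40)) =22453/190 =118.17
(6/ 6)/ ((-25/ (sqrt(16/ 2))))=-2* sqrt(2)/ 25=-0.11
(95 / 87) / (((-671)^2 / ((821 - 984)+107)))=-5320 / 39170967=-0.00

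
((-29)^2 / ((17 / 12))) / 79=10092 / 1343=7.51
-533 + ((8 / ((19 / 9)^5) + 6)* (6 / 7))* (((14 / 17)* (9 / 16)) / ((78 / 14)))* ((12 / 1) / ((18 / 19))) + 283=-7039280897 / 28800941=-244.41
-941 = -941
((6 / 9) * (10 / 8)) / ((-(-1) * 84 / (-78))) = -65 / 84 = -0.77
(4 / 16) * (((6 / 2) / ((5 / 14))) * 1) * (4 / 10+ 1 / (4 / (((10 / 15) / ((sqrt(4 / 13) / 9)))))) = 21 / 25+ 63 * sqrt(13) / 40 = 6.52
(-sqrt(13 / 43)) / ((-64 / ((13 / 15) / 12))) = 13 * sqrt(559) / 495360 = 0.00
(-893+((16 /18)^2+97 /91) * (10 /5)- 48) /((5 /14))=-13817498 /5265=-2624.41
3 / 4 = 0.75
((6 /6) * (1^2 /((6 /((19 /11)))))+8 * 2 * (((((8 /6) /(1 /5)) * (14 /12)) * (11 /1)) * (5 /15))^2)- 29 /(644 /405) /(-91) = 13013.38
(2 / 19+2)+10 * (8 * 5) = 402.11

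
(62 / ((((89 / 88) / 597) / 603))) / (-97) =-1964110896 / 8633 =-227511.98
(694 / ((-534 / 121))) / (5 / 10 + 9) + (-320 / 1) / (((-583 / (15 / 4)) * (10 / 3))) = -47130562 / 2957559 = -15.94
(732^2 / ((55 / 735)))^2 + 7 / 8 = 49632823360899919 / 968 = 51273577852169.34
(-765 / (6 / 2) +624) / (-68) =-369 / 68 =-5.43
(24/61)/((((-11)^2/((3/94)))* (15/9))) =108/1734535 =0.00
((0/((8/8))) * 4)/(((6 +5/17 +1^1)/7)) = 0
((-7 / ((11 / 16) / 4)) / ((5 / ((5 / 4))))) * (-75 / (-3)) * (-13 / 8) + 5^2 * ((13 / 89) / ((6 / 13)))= 2476175 / 5874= 421.55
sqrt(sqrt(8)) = 2^(3 / 4) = 1.68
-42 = -42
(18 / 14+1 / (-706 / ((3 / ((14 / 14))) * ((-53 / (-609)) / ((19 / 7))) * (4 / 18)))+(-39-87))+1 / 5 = -7628798521 / 61268445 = -124.51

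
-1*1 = -1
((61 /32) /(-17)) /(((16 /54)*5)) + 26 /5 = 22301 /4352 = 5.12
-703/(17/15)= -10545/17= -620.29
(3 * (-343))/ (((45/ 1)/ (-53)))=18179/ 15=1211.93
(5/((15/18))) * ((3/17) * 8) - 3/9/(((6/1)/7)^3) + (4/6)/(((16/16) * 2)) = 8.27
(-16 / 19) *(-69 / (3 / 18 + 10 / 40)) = 13248 / 95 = 139.45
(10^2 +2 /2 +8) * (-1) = -109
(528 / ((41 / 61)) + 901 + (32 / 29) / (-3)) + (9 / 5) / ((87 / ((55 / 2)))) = 12033361 / 7134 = 1686.76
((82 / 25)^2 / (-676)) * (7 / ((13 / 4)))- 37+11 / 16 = -798538713 / 21970000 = -36.35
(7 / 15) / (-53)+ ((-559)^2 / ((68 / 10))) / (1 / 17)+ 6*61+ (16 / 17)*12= 21126101597 / 27030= 781579.79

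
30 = 30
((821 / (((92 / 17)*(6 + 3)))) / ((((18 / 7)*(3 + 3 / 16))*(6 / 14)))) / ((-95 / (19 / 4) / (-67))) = 2695343 / 167670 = 16.08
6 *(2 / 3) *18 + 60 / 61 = 4452 / 61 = 72.98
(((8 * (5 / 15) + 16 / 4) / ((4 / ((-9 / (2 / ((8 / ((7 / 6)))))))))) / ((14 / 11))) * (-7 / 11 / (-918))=-10 / 357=-0.03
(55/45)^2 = 1.49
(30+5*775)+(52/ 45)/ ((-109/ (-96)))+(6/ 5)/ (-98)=62585926/ 16023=3906.01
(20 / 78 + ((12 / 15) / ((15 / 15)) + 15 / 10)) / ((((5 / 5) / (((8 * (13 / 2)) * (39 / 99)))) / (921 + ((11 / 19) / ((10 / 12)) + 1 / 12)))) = 13619768747 / 282150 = 48271.38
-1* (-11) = 11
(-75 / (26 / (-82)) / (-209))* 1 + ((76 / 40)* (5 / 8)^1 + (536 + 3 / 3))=23346887 / 43472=537.06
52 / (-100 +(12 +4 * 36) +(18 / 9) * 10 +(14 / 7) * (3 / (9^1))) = 78 / 115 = 0.68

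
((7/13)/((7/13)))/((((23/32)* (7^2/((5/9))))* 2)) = 80/10143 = 0.01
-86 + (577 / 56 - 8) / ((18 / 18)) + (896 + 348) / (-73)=-411815 / 4088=-100.74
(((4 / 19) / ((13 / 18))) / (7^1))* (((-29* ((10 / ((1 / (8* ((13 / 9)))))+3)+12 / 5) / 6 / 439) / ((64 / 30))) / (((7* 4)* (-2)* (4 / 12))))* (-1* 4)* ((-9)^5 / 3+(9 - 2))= 2329348179 / 21252868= 109.60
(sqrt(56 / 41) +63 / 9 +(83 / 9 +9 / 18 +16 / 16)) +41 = 59.89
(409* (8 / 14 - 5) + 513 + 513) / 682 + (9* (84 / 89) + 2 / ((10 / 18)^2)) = 146829307 / 10622150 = 13.82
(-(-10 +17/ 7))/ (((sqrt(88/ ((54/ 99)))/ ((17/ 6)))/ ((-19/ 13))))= -17119 * sqrt(3)/ 12012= -2.47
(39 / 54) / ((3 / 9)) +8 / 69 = 105 / 46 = 2.28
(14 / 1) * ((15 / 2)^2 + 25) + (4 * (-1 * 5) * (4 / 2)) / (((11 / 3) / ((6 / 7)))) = 173735 / 154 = 1128.15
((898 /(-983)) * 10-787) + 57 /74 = -57856443 /72742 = -795.37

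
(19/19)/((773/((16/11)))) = 16/8503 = 0.00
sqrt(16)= 4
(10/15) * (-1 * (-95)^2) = -18050/3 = -6016.67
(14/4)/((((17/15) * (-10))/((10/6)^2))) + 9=1661/204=8.14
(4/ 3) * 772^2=2383936/ 3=794645.33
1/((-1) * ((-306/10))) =5/153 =0.03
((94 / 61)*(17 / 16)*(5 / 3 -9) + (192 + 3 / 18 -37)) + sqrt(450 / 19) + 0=15*sqrt(38) / 19 + 34931 / 244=148.03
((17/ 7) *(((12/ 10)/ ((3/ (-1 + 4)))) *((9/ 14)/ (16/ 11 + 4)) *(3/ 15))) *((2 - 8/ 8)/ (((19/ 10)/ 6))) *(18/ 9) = 10098/ 23275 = 0.43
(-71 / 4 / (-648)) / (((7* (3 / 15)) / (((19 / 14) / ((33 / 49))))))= 6745 / 171072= 0.04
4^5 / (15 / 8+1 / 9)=73728 / 143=515.58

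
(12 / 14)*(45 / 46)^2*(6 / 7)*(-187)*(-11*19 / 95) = 7497765 / 25921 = 289.25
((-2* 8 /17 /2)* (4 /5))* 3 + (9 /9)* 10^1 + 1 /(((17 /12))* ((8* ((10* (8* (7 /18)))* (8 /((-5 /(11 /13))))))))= 7429669 /837760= 8.87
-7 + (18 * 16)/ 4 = 65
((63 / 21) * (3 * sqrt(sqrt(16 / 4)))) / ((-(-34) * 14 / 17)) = 9 * sqrt(2) / 28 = 0.45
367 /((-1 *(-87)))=367 /87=4.22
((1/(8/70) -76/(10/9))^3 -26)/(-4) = 1698144057/32000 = 53067.00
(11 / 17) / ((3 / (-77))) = -847 / 51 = -16.61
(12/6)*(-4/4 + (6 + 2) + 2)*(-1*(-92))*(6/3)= 3312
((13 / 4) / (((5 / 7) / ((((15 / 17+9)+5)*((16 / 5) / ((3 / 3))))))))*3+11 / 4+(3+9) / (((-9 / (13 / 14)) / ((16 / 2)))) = 22951759 / 35700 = 642.91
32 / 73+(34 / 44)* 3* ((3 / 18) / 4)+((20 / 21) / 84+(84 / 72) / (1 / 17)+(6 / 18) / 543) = 6966915839 / 341846736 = 20.38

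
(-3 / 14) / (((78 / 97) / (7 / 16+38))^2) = -1186239675 / 2422784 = -489.62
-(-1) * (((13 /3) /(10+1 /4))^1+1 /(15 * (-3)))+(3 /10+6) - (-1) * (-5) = 1255 /738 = 1.70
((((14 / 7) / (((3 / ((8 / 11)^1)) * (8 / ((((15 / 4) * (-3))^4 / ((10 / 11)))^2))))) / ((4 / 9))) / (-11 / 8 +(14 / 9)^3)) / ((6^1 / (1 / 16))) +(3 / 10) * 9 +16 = 26970830135843671 / 146098094080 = 184607.68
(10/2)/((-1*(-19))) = 5/19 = 0.26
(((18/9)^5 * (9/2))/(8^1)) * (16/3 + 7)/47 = 222/47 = 4.72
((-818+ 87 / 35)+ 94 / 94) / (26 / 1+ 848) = -14254 / 15295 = -0.93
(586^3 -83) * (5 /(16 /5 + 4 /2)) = 5030749325 /26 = 193490358.65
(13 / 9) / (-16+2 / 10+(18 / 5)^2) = -0.51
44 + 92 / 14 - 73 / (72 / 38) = 12.04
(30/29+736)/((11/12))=256488/319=804.04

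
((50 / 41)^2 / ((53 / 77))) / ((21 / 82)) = 55000 / 6519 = 8.44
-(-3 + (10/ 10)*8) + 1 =-4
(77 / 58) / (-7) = -11 / 58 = -0.19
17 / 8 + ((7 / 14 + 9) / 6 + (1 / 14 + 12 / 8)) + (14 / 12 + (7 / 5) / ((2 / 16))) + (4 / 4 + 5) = 6621 / 280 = 23.65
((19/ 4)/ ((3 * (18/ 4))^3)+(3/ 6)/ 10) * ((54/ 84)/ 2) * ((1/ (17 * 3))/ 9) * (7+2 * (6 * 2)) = 633733/ 562146480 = 0.00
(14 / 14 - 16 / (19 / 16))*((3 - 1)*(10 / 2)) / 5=-474 / 19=-24.95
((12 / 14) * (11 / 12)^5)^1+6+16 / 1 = 6547739 / 290304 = 22.55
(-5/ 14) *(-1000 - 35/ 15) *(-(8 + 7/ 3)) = -466085/ 126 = -3699.09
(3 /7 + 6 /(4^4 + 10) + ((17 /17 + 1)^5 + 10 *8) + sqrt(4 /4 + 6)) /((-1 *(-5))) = sqrt(7) /5 + 14956 /665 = 23.02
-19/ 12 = -1.58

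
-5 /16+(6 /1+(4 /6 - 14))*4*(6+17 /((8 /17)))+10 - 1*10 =-59327 /48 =-1235.98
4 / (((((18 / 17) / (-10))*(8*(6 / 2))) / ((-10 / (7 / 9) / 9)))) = 425 / 189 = 2.25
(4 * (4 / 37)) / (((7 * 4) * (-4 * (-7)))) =1 / 1813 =0.00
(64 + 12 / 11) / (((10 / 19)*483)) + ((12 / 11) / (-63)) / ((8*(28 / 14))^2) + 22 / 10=278371 / 113344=2.46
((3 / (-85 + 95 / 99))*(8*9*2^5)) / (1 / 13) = -1069.20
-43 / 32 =-1.34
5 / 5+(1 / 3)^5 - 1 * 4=-728 / 243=-3.00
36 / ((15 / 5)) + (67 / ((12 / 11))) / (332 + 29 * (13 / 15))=23711 / 1948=12.17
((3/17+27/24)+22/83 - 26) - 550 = -6484205/11288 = -574.43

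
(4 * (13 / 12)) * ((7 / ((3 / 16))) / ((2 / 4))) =2912 / 9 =323.56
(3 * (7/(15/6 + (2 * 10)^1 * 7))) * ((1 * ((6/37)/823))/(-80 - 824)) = -21/653782970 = -0.00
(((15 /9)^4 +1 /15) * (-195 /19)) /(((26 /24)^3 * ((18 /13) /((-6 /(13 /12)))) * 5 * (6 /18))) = 2420736 /16055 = 150.78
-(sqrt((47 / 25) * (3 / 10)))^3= -141 * sqrt(1410) / 12500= -0.42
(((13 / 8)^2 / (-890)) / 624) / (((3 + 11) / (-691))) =8983 / 38277120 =0.00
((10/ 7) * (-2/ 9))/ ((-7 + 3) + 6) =-10/ 63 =-0.16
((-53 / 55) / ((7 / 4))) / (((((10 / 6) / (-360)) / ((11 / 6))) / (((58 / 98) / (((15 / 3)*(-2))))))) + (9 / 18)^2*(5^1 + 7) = -9.91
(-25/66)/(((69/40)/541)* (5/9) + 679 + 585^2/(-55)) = 54100/791712131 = 0.00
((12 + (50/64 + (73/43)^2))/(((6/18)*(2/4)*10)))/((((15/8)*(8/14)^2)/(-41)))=-1861878921/2958400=-629.35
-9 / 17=-0.53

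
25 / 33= 0.76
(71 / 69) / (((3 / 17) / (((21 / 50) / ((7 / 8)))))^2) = 7.61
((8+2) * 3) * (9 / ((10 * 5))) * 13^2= 4563 / 5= 912.60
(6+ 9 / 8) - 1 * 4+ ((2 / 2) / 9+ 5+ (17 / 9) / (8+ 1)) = 5473 / 648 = 8.45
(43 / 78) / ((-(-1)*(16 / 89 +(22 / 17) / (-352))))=520472 / 166257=3.13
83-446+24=-339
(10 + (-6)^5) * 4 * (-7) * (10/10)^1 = 217448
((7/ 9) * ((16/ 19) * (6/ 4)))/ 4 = 14/ 57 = 0.25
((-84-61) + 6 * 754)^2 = 19175641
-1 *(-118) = 118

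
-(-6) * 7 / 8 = 21 / 4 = 5.25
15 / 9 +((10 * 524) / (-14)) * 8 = -62845 / 21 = -2992.62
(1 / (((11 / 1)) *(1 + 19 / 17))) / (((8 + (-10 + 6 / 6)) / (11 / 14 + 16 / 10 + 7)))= -1241 / 3080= -0.40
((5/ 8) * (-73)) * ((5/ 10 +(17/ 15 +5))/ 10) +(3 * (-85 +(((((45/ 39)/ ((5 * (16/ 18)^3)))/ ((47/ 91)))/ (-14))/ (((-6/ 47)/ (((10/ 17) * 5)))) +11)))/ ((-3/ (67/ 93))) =180455617/ 8094720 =22.29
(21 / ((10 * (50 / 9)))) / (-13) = -189 / 6500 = -0.03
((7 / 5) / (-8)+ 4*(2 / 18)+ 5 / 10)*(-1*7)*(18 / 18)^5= -1939 / 360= -5.39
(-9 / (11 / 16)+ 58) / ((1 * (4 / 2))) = 22.45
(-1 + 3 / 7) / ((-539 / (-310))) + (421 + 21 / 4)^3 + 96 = 18700813181077 / 241472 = 77445058.56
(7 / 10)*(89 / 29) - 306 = -88117 / 290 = -303.85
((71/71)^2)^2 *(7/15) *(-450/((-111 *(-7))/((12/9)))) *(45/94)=-300/1739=-0.17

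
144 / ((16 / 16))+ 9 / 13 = 1881 / 13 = 144.69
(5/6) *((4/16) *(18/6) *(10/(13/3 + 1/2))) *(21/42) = 75/116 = 0.65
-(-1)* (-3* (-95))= 285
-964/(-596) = 1.62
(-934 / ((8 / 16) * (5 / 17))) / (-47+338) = -31756 / 1455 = -21.83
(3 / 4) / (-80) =-3 / 320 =-0.01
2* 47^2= 4418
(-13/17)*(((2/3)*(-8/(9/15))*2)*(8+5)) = 27040/153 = 176.73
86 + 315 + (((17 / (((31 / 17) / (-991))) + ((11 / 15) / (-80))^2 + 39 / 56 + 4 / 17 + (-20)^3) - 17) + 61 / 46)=-2059023224873513 / 122179680000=-16852.42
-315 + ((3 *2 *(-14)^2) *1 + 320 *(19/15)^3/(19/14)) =1340.19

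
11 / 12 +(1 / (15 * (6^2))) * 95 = 59 / 54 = 1.09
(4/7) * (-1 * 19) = -76/7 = -10.86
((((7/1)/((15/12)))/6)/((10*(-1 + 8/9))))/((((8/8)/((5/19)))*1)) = -0.22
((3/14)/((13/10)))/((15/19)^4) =130321/307125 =0.42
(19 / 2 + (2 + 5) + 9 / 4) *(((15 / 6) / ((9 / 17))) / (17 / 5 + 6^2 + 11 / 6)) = 10625 / 4948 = 2.15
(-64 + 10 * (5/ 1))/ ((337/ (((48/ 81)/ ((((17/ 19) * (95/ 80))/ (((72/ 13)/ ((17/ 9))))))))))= -86016/ 1266109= -0.07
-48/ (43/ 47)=-2256/ 43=-52.47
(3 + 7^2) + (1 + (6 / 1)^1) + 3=62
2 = 2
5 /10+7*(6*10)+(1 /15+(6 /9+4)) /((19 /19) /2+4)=113819 /270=421.55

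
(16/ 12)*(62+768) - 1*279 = 827.67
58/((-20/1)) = -29/10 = -2.90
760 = 760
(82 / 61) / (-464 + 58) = -0.00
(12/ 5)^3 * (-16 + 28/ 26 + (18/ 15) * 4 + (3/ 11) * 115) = 26243136/ 89375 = 293.63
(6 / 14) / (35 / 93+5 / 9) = 837 / 1820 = 0.46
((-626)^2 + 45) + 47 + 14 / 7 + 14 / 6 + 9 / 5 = 391974.13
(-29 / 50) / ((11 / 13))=-0.69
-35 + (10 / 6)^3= -820 / 27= -30.37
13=13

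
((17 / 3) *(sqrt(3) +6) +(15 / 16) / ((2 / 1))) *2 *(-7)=-7721 / 16 - 238 *sqrt(3) / 3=-619.97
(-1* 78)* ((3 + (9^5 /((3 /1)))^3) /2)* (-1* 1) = 297398301914610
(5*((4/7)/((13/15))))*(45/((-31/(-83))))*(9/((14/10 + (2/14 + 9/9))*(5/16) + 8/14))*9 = 161352000/6851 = 23551.60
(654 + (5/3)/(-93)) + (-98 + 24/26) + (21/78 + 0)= 4041743/7254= 557.17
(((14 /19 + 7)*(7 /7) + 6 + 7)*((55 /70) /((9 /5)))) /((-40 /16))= -4334 /1197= -3.62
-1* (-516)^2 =-266256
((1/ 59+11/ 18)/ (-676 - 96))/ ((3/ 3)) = -667/ 819864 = -0.00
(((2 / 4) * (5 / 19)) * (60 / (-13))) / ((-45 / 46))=460 / 741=0.62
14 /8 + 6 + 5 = 51 /4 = 12.75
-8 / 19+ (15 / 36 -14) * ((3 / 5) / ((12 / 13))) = -42181 / 4560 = -9.25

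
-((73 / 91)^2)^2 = -28398241 / 68574961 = -0.41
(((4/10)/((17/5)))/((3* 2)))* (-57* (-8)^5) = 622592/17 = 36623.06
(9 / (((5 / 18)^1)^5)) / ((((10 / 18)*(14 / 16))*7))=1224440064 / 765625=1599.27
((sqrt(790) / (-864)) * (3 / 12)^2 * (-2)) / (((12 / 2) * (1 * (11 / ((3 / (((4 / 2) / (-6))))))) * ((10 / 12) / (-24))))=sqrt(790) / 1760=0.02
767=767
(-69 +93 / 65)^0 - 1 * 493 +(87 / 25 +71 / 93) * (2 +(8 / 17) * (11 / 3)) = -11292872 / 23715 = -476.19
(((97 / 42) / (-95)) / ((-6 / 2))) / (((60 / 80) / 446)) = 86524 / 17955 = 4.82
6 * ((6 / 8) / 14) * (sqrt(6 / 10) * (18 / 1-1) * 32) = 1224 * sqrt(15) / 35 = 135.44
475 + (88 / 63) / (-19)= 568487 / 1197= 474.93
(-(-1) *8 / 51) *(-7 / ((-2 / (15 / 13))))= 0.63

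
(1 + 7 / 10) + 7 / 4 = 69 / 20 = 3.45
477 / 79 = 6.04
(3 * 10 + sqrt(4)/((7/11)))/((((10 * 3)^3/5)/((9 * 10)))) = 58/105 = 0.55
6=6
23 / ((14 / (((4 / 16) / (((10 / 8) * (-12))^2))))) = 0.00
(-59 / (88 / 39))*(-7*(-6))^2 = -1014741 / 22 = -46124.59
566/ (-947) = -566/ 947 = -0.60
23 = 23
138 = 138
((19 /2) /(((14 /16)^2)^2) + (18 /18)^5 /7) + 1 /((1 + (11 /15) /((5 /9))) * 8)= 18274345 /1114064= 16.40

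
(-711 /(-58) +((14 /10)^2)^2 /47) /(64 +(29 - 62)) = 21024883 /52816250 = 0.40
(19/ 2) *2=19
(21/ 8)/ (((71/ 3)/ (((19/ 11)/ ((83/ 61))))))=73017/ 518584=0.14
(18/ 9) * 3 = 6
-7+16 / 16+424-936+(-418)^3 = -73035150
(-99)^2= 9801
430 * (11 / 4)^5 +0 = 34625965 / 512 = 67628.84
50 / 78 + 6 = 259 / 39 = 6.64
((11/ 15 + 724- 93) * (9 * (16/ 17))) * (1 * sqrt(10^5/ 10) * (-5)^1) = -45484800/ 17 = -2675576.47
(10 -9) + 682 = 683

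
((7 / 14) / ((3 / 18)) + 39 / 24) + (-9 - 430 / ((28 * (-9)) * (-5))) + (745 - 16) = 365039 / 504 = 724.28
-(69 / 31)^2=-4761 / 961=-4.95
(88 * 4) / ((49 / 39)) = 13728 / 49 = 280.16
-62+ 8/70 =-2166/35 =-61.89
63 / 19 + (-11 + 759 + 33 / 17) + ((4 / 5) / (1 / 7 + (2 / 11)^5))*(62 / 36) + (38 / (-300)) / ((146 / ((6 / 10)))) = 522186252323261 / 684486580500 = 762.89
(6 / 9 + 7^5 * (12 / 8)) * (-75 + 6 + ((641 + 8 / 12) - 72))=12622390.78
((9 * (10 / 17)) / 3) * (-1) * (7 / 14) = -15 / 17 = -0.88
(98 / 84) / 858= 7 / 5148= 0.00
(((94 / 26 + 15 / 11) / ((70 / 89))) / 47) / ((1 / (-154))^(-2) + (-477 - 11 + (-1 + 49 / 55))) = 15842 / 2732006459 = 0.00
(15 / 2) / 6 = 1.25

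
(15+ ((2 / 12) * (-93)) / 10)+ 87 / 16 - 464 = -35609 / 80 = -445.11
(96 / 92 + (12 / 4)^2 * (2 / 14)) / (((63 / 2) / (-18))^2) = 6000 / 7889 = 0.76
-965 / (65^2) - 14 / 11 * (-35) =411927 / 9295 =44.32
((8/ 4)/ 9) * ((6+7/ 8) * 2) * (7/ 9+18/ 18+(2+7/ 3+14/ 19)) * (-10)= -322025/ 1539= -209.24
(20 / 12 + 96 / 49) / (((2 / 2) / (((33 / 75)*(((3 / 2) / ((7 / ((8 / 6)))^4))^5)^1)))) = 201451146051584 / 4207624395956983297290933225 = 0.00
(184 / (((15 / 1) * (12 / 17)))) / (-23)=-34 / 45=-0.76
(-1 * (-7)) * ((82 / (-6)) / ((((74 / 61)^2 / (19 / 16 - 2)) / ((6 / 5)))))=13883051 / 219040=63.38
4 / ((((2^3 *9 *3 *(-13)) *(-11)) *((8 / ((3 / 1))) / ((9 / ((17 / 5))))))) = 5 / 38896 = 0.00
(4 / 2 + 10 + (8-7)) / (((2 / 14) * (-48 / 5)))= -455 / 48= -9.48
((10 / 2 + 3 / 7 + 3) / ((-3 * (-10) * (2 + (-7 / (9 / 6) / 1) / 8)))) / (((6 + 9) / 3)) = 118 / 2975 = 0.04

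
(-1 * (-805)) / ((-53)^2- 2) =115 / 401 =0.29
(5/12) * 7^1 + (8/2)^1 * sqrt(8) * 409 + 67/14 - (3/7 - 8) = 1283/84 + 3272 * sqrt(2) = 4642.58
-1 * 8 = -8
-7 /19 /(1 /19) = -7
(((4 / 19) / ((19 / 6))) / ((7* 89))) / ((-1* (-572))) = 6 / 32161129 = 0.00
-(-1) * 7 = 7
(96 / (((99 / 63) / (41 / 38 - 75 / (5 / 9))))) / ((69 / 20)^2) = -227987200 / 331683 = -687.36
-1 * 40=-40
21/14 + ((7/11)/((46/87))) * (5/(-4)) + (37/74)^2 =497/2024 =0.25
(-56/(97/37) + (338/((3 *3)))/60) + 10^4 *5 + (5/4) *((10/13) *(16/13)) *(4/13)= 49979.63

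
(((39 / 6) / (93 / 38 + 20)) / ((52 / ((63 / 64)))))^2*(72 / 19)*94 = 31898853 / 2980286464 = 0.01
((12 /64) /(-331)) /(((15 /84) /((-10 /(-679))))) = -3 /64214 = -0.00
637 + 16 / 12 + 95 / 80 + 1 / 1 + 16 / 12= 30809 / 48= 641.85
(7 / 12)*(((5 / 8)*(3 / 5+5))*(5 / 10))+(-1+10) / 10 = 461 / 240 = 1.92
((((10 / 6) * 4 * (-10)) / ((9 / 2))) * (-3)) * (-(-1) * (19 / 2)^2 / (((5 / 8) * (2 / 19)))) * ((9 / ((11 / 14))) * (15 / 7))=16461600 / 11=1496509.09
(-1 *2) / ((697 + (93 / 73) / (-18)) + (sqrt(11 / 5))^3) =-33425422500 / 11647321533761 + 21102840 *sqrt(55) / 11647321533761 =-0.00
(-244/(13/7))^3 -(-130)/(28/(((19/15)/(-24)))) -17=-5022586597747/2214576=-2267967.59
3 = 3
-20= -20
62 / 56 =31 / 28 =1.11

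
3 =3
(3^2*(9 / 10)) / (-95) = -81 / 950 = -0.09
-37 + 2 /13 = -479 /13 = -36.85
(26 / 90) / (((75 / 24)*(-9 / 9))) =-104 / 1125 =-0.09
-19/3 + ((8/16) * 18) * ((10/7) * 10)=2567/21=122.24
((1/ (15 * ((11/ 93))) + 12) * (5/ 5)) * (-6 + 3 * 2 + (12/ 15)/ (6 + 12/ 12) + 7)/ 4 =172059/ 7700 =22.35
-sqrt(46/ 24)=-sqrt(69)/ 6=-1.38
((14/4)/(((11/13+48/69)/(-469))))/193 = -981617/177946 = -5.52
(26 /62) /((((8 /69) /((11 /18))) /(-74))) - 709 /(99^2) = -397746863 /2430648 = -163.64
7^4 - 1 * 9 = 2392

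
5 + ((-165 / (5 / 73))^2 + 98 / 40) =116065769 / 20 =5803288.45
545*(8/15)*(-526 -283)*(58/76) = -10228996/57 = -179456.07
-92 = -92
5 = 5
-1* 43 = -43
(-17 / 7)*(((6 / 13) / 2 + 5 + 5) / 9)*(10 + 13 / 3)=-13889 / 351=-39.57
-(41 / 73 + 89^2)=-578274 / 73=-7921.56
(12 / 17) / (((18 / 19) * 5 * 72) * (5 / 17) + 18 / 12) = 152 / 21923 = 0.01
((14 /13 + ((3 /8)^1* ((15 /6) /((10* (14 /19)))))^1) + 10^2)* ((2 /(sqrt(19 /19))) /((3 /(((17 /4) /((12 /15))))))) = 16700035 /46592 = 358.43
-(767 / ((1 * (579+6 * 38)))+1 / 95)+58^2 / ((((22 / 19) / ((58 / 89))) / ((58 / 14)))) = 4120496163524 / 525385245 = 7842.81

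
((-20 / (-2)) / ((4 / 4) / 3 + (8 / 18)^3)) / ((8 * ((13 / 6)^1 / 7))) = 76545 / 7982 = 9.59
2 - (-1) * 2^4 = 18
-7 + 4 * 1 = -3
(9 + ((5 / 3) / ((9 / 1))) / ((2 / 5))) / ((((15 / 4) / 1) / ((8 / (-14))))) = -1.44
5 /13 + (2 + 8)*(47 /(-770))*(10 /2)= -2670 /1001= -2.67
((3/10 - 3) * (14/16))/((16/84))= -3969/320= -12.40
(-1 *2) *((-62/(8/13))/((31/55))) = 715/2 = 357.50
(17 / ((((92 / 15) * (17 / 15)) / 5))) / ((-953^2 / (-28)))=7875 / 20888807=0.00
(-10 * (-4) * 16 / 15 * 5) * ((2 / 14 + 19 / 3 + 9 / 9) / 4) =25120 / 63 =398.73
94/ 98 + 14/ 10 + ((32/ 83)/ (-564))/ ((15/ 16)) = 2.36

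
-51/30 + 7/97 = -1579/970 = -1.63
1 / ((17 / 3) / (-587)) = -1761 / 17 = -103.59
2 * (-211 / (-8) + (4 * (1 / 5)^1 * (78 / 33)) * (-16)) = -1707 / 220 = -7.76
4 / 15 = 0.27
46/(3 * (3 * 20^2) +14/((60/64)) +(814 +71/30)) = 460/44313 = 0.01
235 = 235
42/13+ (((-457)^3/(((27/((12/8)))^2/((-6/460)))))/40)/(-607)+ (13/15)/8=24939453731/7840497600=3.18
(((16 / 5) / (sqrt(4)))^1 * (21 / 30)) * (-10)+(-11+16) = -31 / 5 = -6.20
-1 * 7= -7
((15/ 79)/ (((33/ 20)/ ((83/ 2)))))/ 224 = 2075/ 97328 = 0.02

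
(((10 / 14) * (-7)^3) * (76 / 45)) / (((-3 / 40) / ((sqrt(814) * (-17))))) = -2532320 * sqrt(814) / 27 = -2675882.40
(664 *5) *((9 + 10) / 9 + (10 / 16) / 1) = 81755 / 9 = 9083.89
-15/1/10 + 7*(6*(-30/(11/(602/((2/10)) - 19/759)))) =-1919047989/5566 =-344780.45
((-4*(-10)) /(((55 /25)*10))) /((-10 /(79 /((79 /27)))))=-54 /11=-4.91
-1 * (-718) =718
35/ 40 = 7/ 8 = 0.88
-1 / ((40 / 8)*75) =-1 / 375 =-0.00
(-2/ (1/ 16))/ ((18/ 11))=-176/ 9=-19.56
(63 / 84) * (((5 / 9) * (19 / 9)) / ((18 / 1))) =95 / 1944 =0.05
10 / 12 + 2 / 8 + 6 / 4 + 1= 43 / 12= 3.58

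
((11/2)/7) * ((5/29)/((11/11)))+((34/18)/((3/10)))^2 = 11773495/295974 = 39.78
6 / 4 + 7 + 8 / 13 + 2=289 / 26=11.12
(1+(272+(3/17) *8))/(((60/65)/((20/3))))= 101075/51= 1981.86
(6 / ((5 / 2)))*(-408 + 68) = -816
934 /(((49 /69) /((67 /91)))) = 4317882 /4459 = 968.35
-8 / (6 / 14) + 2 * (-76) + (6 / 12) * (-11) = -1057 / 6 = -176.17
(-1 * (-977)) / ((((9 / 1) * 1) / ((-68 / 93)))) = -66436 / 837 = -79.37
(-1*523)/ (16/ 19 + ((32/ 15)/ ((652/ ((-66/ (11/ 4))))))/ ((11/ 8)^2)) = -979937255/ 1500016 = -653.28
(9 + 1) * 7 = 70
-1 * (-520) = 520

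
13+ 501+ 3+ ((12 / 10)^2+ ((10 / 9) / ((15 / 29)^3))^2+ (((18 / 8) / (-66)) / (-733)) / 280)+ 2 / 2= 77841805817605391 / 133311384360000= 583.91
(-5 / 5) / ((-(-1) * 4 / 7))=-7 / 4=-1.75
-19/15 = -1.27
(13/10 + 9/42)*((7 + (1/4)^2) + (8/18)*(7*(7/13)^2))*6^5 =110945430/1183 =93783.12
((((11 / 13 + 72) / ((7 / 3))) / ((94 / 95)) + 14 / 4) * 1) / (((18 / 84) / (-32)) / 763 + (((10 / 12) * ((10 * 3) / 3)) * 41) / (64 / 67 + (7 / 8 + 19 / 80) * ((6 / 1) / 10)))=955115891542848 / 5737231886933989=0.17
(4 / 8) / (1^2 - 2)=-1 / 2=-0.50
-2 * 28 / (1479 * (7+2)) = -56 / 13311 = -0.00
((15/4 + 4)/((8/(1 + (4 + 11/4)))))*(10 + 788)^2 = 152992161/32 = 4781005.03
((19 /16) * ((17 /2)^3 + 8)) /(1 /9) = 851067 /128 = 6648.96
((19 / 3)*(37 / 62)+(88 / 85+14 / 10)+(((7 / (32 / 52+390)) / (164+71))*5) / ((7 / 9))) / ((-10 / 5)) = -5863113733 / 1886654730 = -3.11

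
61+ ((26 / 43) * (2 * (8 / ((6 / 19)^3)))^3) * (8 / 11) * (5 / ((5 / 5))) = 2684762213434879 / 9310059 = 288372201.88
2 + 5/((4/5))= 33/4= 8.25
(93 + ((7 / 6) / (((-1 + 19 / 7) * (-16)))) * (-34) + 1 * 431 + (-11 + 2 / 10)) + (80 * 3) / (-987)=487407149 / 947520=514.40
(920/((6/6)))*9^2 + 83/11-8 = 819715/11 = 74519.55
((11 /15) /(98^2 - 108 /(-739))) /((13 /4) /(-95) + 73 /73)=14041 /177597906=0.00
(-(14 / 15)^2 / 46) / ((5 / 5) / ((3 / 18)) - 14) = 49 / 20700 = 0.00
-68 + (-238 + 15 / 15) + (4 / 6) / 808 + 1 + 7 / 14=-367841 / 1212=-303.50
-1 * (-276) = 276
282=282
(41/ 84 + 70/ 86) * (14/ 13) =4703/ 3354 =1.40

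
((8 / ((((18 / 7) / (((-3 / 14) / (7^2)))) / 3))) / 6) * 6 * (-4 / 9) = 8 / 441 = 0.02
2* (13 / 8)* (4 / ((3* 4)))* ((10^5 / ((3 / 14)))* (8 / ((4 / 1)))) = 1011111.11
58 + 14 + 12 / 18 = 218 / 3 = 72.67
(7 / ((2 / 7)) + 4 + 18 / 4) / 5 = 33 / 5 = 6.60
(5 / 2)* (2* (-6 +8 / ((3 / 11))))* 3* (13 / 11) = 4550 / 11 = 413.64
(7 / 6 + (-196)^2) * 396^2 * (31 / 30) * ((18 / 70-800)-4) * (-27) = 3377357561434428 / 25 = 135094302457377.12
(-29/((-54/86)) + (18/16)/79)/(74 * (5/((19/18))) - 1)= 14978593/113322024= 0.13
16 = 16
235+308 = 543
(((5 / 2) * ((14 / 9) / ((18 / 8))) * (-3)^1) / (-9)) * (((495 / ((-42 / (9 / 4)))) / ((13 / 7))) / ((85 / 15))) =-1925 / 1326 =-1.45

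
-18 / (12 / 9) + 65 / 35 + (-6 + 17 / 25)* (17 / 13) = -18.60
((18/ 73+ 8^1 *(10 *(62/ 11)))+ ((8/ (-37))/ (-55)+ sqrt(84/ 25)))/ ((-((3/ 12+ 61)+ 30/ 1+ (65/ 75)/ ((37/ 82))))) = -804264168/ 166091717 - 888 *sqrt(21)/ 206839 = -4.86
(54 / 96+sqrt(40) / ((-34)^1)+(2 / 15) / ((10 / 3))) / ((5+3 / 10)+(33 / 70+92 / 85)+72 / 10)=28679 / 668960 - 35 * sqrt(10) / 8362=0.03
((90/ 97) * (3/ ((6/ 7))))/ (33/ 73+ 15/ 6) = 45990/ 41807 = 1.10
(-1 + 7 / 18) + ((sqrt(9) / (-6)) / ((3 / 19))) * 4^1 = -239 / 18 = -13.28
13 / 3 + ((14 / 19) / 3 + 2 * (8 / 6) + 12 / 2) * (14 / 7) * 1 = 421 / 19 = 22.16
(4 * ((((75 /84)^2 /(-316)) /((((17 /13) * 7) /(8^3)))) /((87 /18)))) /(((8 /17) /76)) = -14820000 /785813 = -18.86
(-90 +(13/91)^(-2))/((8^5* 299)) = -41/9797632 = -0.00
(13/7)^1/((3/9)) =39/7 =5.57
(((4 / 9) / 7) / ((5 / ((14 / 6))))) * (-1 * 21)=-28 / 45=-0.62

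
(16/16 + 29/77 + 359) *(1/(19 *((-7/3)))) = -8.13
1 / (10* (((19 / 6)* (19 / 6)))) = 18 / 1805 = 0.01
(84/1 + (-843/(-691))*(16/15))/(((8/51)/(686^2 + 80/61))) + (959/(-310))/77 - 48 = 36783027607432837/143734910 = 255908794.93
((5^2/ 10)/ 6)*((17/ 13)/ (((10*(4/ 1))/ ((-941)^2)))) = 12061.84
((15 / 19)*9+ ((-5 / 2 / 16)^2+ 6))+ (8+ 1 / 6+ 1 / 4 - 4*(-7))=2891921 / 58368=49.55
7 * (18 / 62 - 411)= -89124 / 31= -2874.97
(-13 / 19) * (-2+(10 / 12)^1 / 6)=871 / 684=1.27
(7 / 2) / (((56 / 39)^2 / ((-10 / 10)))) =-1.70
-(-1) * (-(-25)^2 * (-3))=1875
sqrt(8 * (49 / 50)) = 2.80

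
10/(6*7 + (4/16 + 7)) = 40/197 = 0.20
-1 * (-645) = 645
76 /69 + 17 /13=2161 /897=2.41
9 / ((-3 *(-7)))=3 / 7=0.43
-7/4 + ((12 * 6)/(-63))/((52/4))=-669/364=-1.84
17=17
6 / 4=3 / 2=1.50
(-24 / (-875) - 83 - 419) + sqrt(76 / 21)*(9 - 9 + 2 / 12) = -439226 / 875 + sqrt(399) / 63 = -501.66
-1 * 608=-608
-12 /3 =-4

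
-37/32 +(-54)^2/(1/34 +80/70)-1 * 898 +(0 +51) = 1626213/992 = 1639.33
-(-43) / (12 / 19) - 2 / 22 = 8975 / 132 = 67.99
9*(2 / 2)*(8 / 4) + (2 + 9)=29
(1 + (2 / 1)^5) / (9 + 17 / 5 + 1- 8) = 55 / 9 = 6.11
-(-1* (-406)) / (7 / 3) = -174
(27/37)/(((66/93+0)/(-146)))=-61101/407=-150.13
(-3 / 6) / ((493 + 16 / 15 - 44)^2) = -225 / 91152002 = -0.00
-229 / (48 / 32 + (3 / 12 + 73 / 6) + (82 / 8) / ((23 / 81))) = -15801 / 3451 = -4.58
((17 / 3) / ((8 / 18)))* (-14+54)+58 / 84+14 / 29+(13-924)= -486989 / 1218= -399.83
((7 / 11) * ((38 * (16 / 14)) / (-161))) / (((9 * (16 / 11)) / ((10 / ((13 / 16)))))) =-3040 / 18837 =-0.16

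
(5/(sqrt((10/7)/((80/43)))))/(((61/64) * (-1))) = -640 * sqrt(602)/2623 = -5.99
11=11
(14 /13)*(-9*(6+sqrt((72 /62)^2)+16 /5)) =-100.42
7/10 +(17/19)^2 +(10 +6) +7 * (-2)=3.50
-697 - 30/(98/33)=-34648/49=-707.10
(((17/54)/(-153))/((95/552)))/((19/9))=-92/16245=-0.01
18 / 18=1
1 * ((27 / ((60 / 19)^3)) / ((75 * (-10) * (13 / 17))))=-116603 / 78000000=-0.00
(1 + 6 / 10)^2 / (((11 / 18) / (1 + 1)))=2304 / 275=8.38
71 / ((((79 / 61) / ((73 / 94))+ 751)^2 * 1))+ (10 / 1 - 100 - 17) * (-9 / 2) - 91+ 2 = 8818235124355863 / 22466833907282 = 392.50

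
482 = 482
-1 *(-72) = 72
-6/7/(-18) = 1/21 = 0.05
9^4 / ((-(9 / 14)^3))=-24696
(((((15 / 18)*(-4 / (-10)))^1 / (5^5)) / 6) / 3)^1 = 1 / 168750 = 0.00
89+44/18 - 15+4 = 724/9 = 80.44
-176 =-176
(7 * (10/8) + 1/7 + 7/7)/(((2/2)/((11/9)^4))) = 4055557/183708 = 22.08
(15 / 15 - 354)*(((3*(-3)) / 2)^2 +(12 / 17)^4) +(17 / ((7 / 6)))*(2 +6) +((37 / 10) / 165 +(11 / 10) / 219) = -334230472989337 / 46947154100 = -7119.29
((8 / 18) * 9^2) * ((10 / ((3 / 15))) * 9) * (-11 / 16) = -22275 / 2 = -11137.50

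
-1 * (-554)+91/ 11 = 6185/ 11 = 562.27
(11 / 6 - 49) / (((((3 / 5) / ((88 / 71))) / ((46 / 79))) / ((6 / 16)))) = -357995 / 16827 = -21.28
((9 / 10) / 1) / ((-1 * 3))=-3 / 10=-0.30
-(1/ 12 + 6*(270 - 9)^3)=-1280129833/ 12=-106677486.08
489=489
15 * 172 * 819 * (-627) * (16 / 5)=-4239563328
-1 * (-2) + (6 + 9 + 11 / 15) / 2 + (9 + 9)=418 / 15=27.87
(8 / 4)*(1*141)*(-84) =-23688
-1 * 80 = -80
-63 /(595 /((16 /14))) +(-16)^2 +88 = 204608 /595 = 343.88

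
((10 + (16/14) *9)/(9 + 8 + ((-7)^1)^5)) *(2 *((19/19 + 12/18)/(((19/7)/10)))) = -1420/95703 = -0.01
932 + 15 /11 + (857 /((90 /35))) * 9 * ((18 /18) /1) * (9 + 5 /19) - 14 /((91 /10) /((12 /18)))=234073735 /8151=28717.18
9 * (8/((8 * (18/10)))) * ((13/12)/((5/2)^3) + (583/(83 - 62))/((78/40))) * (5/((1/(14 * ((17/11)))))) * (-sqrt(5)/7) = -49796332 * sqrt(5)/45045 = -2471.93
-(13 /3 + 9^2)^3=-16777216 /27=-621378.37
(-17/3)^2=289/9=32.11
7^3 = 343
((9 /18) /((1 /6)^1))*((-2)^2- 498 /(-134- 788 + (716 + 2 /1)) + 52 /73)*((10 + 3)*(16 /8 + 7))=6232005 /2482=2510.88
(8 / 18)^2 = 0.20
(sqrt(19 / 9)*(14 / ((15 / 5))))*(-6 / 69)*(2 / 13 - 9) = 140*sqrt(19) / 117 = 5.22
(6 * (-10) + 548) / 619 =488 / 619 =0.79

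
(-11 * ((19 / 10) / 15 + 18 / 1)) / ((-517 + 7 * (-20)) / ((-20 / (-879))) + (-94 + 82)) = 59818 / 8666145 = 0.01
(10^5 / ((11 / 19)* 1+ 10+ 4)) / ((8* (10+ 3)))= 237500 / 3601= 65.95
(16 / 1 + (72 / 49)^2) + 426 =1066426 / 2401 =444.16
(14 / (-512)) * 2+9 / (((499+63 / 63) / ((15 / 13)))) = -1411 / 41600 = -0.03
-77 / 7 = -11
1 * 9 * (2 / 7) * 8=144 / 7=20.57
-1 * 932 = -932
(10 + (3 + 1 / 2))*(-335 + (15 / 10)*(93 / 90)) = -180063 / 40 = -4501.58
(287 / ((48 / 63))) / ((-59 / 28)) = -42189 / 236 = -178.77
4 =4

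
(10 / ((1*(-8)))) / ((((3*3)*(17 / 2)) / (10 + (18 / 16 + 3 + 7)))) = -845 / 2448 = -0.35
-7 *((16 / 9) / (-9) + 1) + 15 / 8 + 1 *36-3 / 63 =146105 / 4536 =32.21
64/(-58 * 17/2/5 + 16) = -320/413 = -0.77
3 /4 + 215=863 /4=215.75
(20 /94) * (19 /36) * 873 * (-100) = -460750 /47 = -9803.19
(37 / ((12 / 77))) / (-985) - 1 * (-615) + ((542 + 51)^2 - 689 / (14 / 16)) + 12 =29082144457 / 82740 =351488.33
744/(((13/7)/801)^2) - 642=23390097558/169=138402944.13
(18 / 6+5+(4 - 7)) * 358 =1790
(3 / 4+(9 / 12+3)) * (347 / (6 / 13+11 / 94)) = 1908153 / 707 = 2698.94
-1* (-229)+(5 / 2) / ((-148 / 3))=67769 / 296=228.95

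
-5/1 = -5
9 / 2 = 4.50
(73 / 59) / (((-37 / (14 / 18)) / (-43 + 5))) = 19418 / 19647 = 0.99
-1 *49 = -49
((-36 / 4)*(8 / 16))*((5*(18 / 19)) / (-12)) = 135 / 76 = 1.78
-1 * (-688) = 688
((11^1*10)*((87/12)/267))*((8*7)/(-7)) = -6380/267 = -23.90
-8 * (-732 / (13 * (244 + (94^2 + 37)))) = 0.05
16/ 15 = 1.07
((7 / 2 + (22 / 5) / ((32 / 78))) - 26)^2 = 221841 / 1600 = 138.65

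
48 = 48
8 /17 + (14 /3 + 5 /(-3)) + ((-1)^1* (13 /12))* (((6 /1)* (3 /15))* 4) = -147 /85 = -1.73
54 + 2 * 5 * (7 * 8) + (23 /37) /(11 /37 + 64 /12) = 383819 /625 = 614.11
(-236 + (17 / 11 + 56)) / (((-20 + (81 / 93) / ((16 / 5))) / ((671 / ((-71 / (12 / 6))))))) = -118785056 / 694735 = -170.98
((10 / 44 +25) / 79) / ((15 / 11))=37 / 158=0.23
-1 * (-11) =11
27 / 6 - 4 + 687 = 1375 / 2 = 687.50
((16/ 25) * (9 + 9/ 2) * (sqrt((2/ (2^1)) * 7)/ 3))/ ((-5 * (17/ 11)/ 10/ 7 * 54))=-616 * sqrt(7)/ 1275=-1.28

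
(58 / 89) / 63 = 58 / 5607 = 0.01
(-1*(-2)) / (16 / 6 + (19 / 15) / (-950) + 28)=1500 / 22999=0.07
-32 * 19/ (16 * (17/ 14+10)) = -532/ 157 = -3.39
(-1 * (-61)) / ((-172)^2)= 61 / 29584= 0.00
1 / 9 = 0.11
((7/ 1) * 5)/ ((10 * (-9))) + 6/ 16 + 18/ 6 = 215/ 72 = 2.99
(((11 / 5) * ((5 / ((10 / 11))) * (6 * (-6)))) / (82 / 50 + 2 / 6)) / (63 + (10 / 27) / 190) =-1675971 / 478336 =-3.50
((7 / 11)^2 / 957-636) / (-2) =73646843 / 231594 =318.00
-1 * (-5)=5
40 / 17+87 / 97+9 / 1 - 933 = -1518317 / 1649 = -920.75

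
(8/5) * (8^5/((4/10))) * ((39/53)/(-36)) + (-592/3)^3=-10999992320/1431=-7686926.85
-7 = -7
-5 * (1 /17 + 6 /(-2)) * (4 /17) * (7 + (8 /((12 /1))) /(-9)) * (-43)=-473000 /459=-1030.50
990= 990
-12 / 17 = -0.71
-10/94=-5/47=-0.11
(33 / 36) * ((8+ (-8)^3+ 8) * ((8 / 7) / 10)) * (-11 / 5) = 60016 / 525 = 114.32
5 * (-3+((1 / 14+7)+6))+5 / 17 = 12055 / 238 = 50.65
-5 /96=-0.05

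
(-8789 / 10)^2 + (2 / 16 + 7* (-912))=153216267 / 200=766081.34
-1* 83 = -83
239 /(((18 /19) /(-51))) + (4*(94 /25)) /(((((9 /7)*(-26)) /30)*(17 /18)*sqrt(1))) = -85397437 /6630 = -12880.46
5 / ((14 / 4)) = 10 / 7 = 1.43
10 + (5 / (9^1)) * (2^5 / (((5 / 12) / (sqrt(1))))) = 158 / 3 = 52.67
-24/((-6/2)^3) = 8/9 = 0.89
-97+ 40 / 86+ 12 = -3635 / 43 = -84.53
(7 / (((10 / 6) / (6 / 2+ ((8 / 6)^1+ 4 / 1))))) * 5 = 175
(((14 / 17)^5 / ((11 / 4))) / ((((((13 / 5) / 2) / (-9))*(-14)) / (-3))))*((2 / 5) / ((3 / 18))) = -99574272 / 203039551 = -0.49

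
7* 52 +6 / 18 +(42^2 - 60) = 6205 / 3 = 2068.33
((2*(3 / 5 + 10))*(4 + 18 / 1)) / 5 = 93.28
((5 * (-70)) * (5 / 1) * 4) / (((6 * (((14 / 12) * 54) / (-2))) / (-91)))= -91000 / 27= -3370.37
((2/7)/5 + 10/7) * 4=208/35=5.94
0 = 0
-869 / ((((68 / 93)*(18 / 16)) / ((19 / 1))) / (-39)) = 13307866 / 17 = 782815.65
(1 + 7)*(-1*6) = -48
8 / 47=0.17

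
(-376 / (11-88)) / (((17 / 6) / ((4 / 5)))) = 9024 / 6545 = 1.38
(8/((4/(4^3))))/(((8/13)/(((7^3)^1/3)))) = 71344/3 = 23781.33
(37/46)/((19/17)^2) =0.64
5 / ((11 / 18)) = 90 / 11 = 8.18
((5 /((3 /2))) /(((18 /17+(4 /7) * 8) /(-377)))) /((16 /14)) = -195.30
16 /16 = 1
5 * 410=2050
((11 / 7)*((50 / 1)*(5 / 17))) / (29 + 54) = 2750 / 9877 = 0.28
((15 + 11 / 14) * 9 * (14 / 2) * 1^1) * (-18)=-17901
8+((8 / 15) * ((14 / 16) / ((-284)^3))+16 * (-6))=-30236321287 / 343594560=-88.00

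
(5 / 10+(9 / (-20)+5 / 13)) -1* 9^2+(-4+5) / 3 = -62581 / 780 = -80.23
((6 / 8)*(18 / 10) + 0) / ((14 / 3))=81 / 280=0.29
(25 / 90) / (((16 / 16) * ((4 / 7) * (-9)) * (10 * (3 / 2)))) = -7 / 1944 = -0.00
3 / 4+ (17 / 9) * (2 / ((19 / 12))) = 715 / 228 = 3.14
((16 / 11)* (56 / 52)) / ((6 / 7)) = 1.83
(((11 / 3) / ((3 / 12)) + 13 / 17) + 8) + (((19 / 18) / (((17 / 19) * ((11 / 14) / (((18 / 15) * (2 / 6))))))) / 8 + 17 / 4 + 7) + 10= 753251 / 16830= 44.76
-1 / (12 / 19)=-19 / 12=-1.58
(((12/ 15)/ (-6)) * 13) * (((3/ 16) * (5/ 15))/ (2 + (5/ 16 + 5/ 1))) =-2/ 135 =-0.01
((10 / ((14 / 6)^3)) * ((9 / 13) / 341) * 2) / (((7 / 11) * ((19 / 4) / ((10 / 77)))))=194400 / 1415603189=0.00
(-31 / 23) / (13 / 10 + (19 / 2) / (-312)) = -96720 / 91103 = -1.06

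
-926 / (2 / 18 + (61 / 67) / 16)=-8934048 / 1621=-5511.44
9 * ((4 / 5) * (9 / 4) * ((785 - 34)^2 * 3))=137052243 / 5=27410448.60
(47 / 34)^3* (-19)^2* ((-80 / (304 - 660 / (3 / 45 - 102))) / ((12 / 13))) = -266.19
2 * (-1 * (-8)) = 16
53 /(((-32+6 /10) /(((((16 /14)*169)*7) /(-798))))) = 2.86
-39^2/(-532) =1521/532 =2.86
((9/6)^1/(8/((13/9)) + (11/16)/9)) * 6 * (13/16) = 13689/10511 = 1.30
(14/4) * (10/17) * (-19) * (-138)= 91770/17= 5398.24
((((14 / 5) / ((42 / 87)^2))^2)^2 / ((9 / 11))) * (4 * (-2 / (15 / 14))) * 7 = -5502710542571 / 4134375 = -1330965.51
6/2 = 3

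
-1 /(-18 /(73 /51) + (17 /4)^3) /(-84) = 1168 /6297837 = 0.00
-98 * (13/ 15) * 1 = -1274/ 15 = -84.93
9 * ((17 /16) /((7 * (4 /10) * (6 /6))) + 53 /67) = 10.53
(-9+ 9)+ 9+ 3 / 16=147 / 16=9.19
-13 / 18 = -0.72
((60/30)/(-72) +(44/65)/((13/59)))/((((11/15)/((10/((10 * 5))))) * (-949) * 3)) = -92611/317554380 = -0.00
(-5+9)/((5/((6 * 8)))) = 192/5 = 38.40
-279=-279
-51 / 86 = -0.59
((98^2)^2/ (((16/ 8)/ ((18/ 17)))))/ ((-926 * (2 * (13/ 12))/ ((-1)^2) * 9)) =-276710448/ 102323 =-2704.28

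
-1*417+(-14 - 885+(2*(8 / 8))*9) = -1298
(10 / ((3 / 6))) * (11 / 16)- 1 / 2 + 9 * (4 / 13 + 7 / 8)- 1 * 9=1549 / 104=14.89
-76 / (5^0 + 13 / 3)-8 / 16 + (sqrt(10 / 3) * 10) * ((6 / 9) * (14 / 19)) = -59 / 4 + 280 * sqrt(30) / 171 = -5.78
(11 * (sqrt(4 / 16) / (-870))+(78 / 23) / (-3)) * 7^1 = -318451 / 40020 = -7.96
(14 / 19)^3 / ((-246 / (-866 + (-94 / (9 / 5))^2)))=-206834488 / 68336217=-3.03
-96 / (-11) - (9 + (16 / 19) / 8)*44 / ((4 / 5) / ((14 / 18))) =-716239 / 1881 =-380.78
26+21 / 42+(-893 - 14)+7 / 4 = -3515 / 4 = -878.75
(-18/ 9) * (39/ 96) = -13/ 16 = -0.81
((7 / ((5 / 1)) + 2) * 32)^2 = 295936 / 25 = 11837.44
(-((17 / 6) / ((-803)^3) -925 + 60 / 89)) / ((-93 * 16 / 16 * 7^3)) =-255571833272443 / 8819926407905382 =-0.03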